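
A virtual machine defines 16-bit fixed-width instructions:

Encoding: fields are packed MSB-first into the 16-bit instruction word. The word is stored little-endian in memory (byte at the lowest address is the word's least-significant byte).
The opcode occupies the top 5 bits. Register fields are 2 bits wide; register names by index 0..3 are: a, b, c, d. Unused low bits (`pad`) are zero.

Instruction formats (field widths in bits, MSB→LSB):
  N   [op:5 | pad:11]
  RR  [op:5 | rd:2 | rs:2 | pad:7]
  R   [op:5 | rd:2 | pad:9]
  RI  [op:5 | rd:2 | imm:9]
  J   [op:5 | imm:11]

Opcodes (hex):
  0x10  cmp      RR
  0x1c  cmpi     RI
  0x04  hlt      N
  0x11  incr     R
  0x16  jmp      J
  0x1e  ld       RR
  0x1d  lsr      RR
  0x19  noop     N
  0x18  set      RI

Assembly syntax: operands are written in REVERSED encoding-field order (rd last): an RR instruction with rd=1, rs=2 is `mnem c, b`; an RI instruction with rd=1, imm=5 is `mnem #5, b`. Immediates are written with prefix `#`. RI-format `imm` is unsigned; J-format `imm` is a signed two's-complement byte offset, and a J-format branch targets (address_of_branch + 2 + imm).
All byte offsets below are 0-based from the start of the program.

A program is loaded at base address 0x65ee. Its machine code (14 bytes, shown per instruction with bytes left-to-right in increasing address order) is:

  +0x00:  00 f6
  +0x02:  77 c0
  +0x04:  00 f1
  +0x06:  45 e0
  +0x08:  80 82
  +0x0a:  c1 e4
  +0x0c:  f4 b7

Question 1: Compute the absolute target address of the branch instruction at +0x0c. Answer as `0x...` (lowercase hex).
0x65f0

@+0c  little-endian(f4 b7) = 0xb7f4
  op=0xb7f4>>11=0x16 ⇒ jmp (J)
  imm: (w>>0)&0x7ff=0x7f4 (s11→-12) → #-12
  target = base 0x65ee + off 0x0c + 2 + imm -12 = 0x65f0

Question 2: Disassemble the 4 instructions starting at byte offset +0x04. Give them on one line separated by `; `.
off 0x04: read 00 f1 as little → 0xf100
  opcode bits[15:11]=0x1e: ld/RR
  rd: (w>>9)&0x3=0x0 → a
  rs: (w>>7)&0x3=0x2 → c
off 0x06: read 45 e0 as little → 0xe045
  opcode bits[15:11]=0x1c: cmpi/RI
  rd: (w>>9)&0x3=0x0 → a
  imm: (w>>0)&0x1ff=0x45 → #69
off 0x08: read 80 82 as little → 0x8280
  opcode bits[15:11]=0x10: cmp/RR
  rd: (w>>9)&0x3=0x1 → b
  rs: (w>>7)&0x3=0x1 → b
off 0x0a: read c1 e4 as little → 0xe4c1
  opcode bits[15:11]=0x1c: cmpi/RI
  rd: (w>>9)&0x3=0x2 → c
  imm: (w>>0)&0x1ff=0xc1 → #193

ld c, a; cmpi #69, a; cmp b, b; cmpi #193, c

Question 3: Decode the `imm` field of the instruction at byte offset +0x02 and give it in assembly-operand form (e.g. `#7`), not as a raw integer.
#119

+0x02: 77 c0 ⇒ word 0xc077 (little)
  op=0xc077>>11=0x18 ⇒ set (RI)
  rd: (w>>9)&0x3=0x0 → a
  imm: (w>>0)&0x1ff=0x77 → #119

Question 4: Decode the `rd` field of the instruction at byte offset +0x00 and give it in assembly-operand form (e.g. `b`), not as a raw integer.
d

@+00  little-endian(00 f6) = 0xf600
  top 5b → 0x1e → ld [RR]
  rd: (w>>9)&0x3=0x3 → d
  rs: (w>>7)&0x3=0x0 → a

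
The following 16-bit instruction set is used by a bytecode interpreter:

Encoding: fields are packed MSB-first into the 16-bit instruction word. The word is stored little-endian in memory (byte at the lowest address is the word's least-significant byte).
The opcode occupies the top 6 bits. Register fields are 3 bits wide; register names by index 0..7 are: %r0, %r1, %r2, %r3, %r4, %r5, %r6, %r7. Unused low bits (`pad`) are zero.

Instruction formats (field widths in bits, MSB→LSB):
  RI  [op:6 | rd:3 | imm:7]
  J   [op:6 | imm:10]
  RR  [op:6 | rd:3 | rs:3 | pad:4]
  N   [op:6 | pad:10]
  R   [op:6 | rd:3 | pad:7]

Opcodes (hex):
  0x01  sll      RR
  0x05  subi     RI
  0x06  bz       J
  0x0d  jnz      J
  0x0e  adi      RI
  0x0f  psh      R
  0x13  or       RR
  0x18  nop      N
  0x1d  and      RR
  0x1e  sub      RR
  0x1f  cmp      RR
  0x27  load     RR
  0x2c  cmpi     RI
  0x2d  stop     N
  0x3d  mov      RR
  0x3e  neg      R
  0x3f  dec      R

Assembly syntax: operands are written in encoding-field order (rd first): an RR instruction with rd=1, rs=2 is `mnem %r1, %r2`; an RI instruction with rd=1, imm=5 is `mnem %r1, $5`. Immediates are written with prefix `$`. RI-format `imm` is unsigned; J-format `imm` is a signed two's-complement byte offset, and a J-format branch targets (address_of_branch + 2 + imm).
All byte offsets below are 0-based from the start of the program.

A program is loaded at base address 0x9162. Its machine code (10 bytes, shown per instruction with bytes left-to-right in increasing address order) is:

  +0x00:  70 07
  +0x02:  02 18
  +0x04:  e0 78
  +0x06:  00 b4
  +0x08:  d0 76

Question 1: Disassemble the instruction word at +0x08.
off 0x08: read d0 76 as little → 0x76d0
  opcode bits[15:10]=0x1d: and/RR
  rd: (w>>7)&0x7=0x5 → %r5
  rs: (w>>4)&0x7=0x5 → %r5

and %r5, %r5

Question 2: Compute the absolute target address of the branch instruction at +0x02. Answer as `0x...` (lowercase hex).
0x9168

off 0x02: read 02 18 as little → 0x1802
  top 6b → 0x6 → bz [J]
  [9:0] imm=2 = $2
  target = base 0x9162 + off 0x02 + 2 + imm 2 = 0x9168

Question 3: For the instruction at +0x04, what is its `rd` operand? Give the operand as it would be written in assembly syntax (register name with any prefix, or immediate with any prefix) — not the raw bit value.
@+04  little-endian(e0 78) = 0x78e0
  top 6b → 0x1e → sub [RR]
  [9:7] rd=1 = %r1
  [6:4] rs=6 = %r6

%r1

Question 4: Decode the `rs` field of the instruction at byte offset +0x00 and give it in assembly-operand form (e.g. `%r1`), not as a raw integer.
%r7

off 0x00: read 70 07 as little → 0x0770
  opcode bits[15:10]=0x1: sll/RR
  [9:7] rd=6 = %r6
  [6:4] rs=7 = %r7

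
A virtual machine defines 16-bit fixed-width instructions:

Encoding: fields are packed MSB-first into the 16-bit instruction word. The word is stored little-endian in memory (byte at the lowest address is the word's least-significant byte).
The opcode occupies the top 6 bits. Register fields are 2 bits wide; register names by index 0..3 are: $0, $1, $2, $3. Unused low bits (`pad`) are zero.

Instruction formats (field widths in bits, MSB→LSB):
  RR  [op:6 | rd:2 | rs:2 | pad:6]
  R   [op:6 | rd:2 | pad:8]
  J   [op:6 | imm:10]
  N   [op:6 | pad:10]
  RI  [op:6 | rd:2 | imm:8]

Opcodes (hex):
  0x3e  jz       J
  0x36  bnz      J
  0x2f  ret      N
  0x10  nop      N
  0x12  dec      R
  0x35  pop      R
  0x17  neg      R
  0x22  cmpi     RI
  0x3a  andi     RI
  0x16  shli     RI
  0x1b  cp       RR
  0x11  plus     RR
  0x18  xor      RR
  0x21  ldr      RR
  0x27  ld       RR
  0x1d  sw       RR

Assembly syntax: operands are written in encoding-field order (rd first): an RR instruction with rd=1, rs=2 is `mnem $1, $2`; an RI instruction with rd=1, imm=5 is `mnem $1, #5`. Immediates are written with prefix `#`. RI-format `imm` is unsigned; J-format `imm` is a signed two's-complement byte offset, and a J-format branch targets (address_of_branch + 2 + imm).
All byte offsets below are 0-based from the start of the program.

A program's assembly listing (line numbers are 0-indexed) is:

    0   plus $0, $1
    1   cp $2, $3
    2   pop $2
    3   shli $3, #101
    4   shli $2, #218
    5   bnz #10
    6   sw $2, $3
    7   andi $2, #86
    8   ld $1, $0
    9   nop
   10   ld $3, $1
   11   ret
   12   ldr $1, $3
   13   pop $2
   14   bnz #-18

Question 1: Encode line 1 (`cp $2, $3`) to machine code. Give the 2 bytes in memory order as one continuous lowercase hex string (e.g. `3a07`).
1. cp fields op=0x1b:6|rd=2:2|rs=3:2|pad=0:6 → word 6ec0h → c0 6e

c06e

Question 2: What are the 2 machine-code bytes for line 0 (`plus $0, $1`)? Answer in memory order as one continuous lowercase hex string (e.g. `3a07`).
4044

L0: plus op=0x11:6|rd=0:2|rs=1:2|pad=0:6 ⇒ 0x4440 ⇒ little 40 44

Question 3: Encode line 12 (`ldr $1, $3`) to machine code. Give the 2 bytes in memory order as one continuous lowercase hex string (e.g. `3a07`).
12. ldr fields op=0x21:6|rd=1:2|rs=3:2|pad=0:6 → word 85c0h → c0 85

c085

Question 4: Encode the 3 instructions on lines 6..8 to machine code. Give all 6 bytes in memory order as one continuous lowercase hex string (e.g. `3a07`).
line 6 (sw): pack op=0x1d:6|rd=2:2|rs=3:2|pad=0:6 = 0x76c0; little→ c0 76
line 7 (andi): pack op=0x3a:6|rd=2:2|imm=86:8 = 0xea56; little→ 56 ea
line 8 (ld): pack op=0x27:6|rd=1:2|rs=0:2|pad=0:6 = 0x9d00; little→ 00 9d

c07656ea009d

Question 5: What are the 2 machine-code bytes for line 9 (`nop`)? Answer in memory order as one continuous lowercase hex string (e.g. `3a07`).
0040

line 9 (nop): pack op=0x10:6|pad=0:10 = 0x4000; little→ 00 40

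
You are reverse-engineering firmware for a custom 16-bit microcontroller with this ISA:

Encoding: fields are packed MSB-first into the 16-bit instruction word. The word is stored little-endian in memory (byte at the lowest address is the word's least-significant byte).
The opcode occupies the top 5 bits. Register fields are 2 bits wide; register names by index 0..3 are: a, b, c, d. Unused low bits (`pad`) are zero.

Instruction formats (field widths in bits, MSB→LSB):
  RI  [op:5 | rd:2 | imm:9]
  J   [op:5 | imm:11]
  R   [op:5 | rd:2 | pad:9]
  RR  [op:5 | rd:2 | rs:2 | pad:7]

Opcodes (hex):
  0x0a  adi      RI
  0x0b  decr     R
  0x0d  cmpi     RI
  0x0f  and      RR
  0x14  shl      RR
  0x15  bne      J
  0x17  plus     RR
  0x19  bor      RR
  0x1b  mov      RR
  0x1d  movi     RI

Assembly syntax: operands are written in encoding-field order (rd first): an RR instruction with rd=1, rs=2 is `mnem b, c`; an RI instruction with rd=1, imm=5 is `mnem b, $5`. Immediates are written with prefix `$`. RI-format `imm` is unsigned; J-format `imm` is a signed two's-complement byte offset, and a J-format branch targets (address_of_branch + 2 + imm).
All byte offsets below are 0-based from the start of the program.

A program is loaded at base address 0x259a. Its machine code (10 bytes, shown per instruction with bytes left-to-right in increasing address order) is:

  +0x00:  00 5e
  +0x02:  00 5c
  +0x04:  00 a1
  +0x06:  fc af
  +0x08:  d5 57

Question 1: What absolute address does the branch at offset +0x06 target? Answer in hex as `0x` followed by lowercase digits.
0x259e

@+06  little-endian(fc af) = 0xaffc
  top 5b → 0x15 → bne [J]
  imm@[10:0]=0x7fc (s11→-4) ⇒ $-4
  target = base 0x259a + off 0x06 + 2 + imm -4 = 0x259e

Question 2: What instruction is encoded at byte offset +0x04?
shl a, c

off 0x04: read 00 a1 as little → 0xa100
  op=0xa100>>11=0x14 ⇒ shl (RR)
  rd: (w>>9)&0x3=0x0 → a
  rs: (w>>7)&0x3=0x2 → c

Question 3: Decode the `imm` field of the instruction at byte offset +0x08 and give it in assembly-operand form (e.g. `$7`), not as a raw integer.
$469

[08] d5 57 → 0x57d5
  op=0x57d5>>11=0xa ⇒ adi (RI)
  [10:9] rd=3 = d
  [8:0] imm=469 = $469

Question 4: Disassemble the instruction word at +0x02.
decr c

+0x02: 00 5c ⇒ word 0x5c00 (little)
  opcode bits[15:11]=0xb: decr/R
  rd@[10:9]=0x2 ⇒ c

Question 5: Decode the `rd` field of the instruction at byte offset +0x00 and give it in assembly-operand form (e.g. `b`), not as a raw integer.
d

@+00  little-endian(00 5e) = 0x5e00
  top 5b → 0xb → decr [R]
  [10:9] rd=3 = d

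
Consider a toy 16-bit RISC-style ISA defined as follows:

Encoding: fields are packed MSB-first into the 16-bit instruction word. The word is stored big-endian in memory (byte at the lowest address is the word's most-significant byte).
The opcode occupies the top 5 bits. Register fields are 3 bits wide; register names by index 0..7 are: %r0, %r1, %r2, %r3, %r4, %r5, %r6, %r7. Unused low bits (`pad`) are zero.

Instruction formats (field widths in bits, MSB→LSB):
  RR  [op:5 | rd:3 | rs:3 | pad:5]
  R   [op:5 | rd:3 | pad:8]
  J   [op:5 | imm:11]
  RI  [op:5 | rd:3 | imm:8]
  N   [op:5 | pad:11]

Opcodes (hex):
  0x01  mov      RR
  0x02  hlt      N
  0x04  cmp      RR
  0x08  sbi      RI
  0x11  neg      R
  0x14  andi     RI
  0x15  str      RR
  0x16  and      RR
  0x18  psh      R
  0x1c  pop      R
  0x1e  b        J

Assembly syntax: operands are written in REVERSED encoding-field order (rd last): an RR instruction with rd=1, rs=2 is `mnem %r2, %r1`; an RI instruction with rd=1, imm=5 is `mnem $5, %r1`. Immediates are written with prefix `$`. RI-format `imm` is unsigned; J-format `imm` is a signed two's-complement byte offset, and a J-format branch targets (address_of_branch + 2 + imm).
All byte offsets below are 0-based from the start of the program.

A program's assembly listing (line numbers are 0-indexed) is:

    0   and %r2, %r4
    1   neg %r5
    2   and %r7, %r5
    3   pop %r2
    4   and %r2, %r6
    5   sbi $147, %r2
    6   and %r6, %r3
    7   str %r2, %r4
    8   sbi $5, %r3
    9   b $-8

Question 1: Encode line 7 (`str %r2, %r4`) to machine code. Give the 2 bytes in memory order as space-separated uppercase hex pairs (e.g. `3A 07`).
L7: str op=0x15:5|rd=4:3|rs=2:3|pad=0:5 ⇒ 0xac40 ⇒ big ac 40

AC 40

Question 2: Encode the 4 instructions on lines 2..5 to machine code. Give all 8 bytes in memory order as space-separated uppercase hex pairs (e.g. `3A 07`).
L2: and op=0x16:5|rd=5:3|rs=7:3|pad=0:5 ⇒ 0xb5e0 ⇒ big b5 e0
L3: pop op=0x1c:5|rd=2:3|pad=0:8 ⇒ 0xe200 ⇒ big e2 00
L4: and op=0x16:5|rd=6:3|rs=2:3|pad=0:5 ⇒ 0xb640 ⇒ big b6 40
L5: sbi op=0x8:5|rd=2:3|imm=147:8 ⇒ 0x4293 ⇒ big 42 93

B5 E0 E2 00 B6 40 42 93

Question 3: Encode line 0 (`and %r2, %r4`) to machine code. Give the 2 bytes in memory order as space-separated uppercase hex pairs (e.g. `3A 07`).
L0: and op=0x16:5|rd=4:3|rs=2:3|pad=0:5 ⇒ 0xb440 ⇒ big b4 40

B4 40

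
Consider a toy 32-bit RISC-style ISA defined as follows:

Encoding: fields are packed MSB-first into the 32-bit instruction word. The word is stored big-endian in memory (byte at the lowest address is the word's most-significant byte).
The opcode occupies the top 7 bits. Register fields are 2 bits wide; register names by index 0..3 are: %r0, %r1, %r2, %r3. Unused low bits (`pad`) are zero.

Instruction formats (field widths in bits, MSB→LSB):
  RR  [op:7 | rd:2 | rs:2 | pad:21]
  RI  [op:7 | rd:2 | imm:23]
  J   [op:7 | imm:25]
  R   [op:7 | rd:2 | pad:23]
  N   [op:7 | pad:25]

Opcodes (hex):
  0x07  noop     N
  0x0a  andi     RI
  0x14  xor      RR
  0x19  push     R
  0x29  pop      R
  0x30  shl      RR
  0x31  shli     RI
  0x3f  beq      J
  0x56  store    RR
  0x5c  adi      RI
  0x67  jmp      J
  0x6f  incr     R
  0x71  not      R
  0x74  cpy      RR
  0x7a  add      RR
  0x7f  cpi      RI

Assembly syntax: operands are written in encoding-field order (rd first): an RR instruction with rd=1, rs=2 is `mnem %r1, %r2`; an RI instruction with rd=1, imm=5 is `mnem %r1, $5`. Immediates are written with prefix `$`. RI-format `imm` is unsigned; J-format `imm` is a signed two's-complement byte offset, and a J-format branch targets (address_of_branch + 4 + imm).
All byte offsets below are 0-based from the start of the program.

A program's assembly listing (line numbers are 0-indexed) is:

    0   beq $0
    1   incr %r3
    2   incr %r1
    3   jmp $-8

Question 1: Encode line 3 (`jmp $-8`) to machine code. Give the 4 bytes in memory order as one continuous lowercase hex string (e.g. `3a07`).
L3: jmp op=0x67:7|imm=-8:25 ⇒ 0xcffffff8 ⇒ big cf ff ff f8

cffffff8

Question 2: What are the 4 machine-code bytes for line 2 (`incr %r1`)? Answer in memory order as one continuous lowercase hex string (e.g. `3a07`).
de800000

L2: incr op=0x6f:7|rd=1:2|pad=0:23 ⇒ 0xde800000 ⇒ big de 80 00 00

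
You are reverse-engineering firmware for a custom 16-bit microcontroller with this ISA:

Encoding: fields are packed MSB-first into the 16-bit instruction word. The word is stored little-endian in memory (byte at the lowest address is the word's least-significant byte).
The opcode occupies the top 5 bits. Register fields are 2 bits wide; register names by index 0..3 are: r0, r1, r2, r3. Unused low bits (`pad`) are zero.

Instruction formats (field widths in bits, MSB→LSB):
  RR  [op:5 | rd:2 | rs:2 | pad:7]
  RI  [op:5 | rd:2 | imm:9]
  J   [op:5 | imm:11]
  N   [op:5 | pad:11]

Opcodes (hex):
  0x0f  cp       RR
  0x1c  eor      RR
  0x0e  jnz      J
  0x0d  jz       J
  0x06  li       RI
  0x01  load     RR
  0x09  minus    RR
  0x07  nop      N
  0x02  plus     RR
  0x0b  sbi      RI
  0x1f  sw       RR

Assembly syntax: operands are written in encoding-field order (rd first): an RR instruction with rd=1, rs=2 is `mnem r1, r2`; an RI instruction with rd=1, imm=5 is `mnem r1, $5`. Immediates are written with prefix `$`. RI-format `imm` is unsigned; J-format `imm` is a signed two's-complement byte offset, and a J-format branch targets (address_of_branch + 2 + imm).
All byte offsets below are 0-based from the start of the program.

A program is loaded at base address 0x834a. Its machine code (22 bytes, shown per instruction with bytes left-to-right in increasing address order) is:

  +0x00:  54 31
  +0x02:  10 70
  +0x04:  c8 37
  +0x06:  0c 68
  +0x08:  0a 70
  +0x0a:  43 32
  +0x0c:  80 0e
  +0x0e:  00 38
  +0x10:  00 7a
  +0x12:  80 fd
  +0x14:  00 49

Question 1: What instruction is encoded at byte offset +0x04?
off 0x04: read c8 37 as little → 0x37c8
  op=0x37c8>>11=0x6 ⇒ li (RI)
  rd@[10:9]=0x3 ⇒ r3
  imm@[8:0]=0x1c8 ⇒ $456

li r3, $456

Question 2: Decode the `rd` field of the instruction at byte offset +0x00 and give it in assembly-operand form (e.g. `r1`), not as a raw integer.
r0

@+00  little-endian(54 31) = 0x3154
  opcode bits[15:11]=0x6: li/RI
  [10:9] rd=0 = r0
  [8:0] imm=340 = $340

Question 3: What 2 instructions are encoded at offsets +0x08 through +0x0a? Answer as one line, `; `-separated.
@+08  little-endian(0a 70) = 0x700a
  opcode bits[15:11]=0xe: jnz/J
  imm: (w>>0)&0x7ff=0xa → $10
@+0a  little-endian(43 32) = 0x3243
  opcode bits[15:11]=0x6: li/RI
  rd: (w>>9)&0x3=0x1 → r1
  imm: (w>>0)&0x1ff=0x43 → $67

jnz $10; li r1, $67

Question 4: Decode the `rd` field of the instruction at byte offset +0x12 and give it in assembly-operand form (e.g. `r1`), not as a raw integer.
@+12  little-endian(80 fd) = 0xfd80
  opcode bits[15:11]=0x1f: sw/RR
  [10:9] rd=2 = r2
  [8:7] rs=3 = r3

r2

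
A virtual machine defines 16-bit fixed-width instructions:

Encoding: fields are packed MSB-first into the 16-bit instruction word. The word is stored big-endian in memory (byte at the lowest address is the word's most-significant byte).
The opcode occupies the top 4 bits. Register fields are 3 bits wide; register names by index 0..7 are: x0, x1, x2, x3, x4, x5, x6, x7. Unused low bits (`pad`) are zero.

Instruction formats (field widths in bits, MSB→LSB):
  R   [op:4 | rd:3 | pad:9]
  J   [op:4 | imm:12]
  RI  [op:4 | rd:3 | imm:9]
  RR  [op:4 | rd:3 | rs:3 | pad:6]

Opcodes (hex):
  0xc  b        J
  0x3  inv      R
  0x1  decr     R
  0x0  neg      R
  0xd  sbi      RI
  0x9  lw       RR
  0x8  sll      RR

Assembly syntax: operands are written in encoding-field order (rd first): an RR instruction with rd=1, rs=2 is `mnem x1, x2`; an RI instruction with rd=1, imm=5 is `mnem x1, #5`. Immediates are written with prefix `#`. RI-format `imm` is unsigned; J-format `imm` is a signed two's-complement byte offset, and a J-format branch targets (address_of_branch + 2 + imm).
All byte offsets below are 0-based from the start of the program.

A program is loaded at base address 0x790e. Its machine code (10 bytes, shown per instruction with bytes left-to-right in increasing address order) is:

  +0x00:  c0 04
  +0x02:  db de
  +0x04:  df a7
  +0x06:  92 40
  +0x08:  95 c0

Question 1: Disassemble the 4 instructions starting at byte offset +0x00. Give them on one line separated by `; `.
b #4; sbi x5, #478; sbi x7, #423; lw x1, x1

off 0x00: read c0 04 as big → 0xc004
  opcode bits[15:12]=0xc: b/J
  imm@[11:0]=0x4 ⇒ #4
off 0x02: read db de as big → 0xdbde
  opcode bits[15:12]=0xd: sbi/RI
  rd@[11:9]=0x5 ⇒ x5
  imm@[8:0]=0x1de ⇒ #478
off 0x04: read df a7 as big → 0xdfa7
  opcode bits[15:12]=0xd: sbi/RI
  rd@[11:9]=0x7 ⇒ x7
  imm@[8:0]=0x1a7 ⇒ #423
off 0x06: read 92 40 as big → 0x9240
  opcode bits[15:12]=0x9: lw/RR
  rd@[11:9]=0x1 ⇒ x1
  rs@[8:6]=0x1 ⇒ x1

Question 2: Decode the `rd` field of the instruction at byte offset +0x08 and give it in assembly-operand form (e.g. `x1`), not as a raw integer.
+0x08: 95 c0 ⇒ word 0x95c0 (big)
  op=0x95c0>>12=0x9 ⇒ lw (RR)
  rd: (w>>9)&0x7=0x2 → x2
  rs: (w>>6)&0x7=0x7 → x7

x2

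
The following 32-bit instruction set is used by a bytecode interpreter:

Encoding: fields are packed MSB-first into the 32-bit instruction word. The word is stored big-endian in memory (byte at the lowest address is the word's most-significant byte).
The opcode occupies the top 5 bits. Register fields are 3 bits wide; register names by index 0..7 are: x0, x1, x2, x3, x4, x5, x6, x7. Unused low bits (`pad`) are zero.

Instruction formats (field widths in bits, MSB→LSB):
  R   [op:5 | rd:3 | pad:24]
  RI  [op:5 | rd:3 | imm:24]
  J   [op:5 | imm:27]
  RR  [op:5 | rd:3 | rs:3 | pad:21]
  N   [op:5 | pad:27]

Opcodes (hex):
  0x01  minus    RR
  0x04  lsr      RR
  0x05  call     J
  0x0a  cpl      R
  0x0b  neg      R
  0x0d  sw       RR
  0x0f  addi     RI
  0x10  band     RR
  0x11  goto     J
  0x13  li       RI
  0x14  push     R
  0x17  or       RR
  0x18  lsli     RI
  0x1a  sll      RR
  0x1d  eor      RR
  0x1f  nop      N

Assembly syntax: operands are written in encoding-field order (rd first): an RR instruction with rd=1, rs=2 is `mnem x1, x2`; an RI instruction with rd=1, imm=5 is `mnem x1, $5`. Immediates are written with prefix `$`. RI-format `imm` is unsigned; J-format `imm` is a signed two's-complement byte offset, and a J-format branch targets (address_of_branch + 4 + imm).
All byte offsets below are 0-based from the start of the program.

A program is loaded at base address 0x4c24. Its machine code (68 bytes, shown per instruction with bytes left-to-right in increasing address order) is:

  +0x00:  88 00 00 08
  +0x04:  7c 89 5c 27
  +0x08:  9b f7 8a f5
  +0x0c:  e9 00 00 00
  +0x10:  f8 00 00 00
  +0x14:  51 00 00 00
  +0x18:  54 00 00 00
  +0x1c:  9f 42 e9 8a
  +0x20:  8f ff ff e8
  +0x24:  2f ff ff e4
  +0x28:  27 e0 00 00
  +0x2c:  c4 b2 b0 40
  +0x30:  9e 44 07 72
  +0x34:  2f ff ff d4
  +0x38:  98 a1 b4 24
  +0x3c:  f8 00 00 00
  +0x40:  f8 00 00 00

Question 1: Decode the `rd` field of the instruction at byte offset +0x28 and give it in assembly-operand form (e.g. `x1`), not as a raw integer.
x7

+0x28: 27 e0 00 00 ⇒ word 0x27e00000 (big)
  top 5b → 0x4 → lsr [RR]
  [26:24] rd=7 = x7
  [23:21] rs=7 = x7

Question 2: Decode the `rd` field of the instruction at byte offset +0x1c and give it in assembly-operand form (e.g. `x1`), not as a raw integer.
@+1c  big-endian(9f 42 e9 8a) = 0x9f42e98a
  top 5b → 0x13 → li [RI]
  rd@[26:24]=0x7 ⇒ x7
  imm@[23:0]=0x42e98a ⇒ $4385162

x7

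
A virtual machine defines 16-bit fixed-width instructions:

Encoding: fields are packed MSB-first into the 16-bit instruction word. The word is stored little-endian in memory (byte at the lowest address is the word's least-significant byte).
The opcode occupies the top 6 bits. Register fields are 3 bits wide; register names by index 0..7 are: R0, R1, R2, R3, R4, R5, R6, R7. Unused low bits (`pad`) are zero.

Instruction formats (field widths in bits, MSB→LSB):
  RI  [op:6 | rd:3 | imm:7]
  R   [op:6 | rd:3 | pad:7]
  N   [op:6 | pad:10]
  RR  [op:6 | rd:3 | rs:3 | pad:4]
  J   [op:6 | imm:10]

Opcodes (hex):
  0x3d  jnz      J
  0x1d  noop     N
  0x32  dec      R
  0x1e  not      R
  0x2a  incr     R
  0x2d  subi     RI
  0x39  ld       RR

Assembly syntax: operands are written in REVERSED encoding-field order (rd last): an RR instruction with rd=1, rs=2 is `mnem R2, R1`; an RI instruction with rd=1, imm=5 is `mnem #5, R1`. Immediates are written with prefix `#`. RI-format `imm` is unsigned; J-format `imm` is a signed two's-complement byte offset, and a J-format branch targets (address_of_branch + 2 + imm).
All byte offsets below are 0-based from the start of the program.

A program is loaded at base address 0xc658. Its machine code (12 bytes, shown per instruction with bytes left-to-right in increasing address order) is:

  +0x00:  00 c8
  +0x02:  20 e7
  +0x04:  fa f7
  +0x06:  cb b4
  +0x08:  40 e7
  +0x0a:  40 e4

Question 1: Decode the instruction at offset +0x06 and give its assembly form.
off 0x06: read cb b4 as little → 0xb4cb
  top 6b → 0x2d → subi [RI]
  rd@[9:7]=0x1 ⇒ R1
  imm@[6:0]=0x4b ⇒ #75

subi #75, R1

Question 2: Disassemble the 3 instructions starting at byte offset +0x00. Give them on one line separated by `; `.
dec R0; ld R2, R6; jnz #-6

[00] 00 c8 → 0xc800
  op=0xc800>>10=0x32 ⇒ dec (R)
  rd@[9:7]=0x0 ⇒ R0
[02] 20 e7 → 0xe720
  op=0xe720>>10=0x39 ⇒ ld (RR)
  rd@[9:7]=0x6 ⇒ R6
  rs@[6:4]=0x2 ⇒ R2
[04] fa f7 → 0xf7fa
  op=0xf7fa>>10=0x3d ⇒ jnz (J)
  imm@[9:0]=0x3fa (s10→-6) ⇒ #-6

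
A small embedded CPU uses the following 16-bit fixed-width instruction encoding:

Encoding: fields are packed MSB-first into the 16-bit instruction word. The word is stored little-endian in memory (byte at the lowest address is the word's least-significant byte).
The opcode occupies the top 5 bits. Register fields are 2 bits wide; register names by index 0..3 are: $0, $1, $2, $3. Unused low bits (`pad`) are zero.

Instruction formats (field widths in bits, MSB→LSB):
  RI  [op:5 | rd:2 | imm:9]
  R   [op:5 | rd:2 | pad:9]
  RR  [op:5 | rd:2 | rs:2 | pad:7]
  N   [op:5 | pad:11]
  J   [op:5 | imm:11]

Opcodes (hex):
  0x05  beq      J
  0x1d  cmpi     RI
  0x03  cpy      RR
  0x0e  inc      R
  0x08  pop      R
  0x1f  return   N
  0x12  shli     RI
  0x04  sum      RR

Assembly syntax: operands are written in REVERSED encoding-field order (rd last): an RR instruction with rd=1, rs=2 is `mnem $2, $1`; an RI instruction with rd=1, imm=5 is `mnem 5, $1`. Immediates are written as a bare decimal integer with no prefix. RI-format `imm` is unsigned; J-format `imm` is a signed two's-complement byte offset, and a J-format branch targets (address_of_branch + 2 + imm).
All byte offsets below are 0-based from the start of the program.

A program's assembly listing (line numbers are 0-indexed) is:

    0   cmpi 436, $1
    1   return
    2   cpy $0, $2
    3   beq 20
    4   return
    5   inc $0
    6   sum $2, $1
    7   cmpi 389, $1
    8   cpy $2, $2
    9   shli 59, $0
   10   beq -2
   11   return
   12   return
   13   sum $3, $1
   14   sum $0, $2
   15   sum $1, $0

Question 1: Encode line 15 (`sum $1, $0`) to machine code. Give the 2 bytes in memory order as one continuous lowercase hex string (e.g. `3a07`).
15. sum fields op=0x4:5|rd=0:2|rs=1:2|pad=0:7 → word 2080h → 80 20

8020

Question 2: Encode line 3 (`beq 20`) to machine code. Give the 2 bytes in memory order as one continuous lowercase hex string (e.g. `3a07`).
L3: beq op=0x5:5|imm=20:11 ⇒ 0x2814 ⇒ little 14 28

1428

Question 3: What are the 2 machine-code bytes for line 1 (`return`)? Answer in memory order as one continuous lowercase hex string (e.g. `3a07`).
00f8

line 1 (return): pack op=0x1f:5|pad=0:11 = 0xf800; little→ 00 f8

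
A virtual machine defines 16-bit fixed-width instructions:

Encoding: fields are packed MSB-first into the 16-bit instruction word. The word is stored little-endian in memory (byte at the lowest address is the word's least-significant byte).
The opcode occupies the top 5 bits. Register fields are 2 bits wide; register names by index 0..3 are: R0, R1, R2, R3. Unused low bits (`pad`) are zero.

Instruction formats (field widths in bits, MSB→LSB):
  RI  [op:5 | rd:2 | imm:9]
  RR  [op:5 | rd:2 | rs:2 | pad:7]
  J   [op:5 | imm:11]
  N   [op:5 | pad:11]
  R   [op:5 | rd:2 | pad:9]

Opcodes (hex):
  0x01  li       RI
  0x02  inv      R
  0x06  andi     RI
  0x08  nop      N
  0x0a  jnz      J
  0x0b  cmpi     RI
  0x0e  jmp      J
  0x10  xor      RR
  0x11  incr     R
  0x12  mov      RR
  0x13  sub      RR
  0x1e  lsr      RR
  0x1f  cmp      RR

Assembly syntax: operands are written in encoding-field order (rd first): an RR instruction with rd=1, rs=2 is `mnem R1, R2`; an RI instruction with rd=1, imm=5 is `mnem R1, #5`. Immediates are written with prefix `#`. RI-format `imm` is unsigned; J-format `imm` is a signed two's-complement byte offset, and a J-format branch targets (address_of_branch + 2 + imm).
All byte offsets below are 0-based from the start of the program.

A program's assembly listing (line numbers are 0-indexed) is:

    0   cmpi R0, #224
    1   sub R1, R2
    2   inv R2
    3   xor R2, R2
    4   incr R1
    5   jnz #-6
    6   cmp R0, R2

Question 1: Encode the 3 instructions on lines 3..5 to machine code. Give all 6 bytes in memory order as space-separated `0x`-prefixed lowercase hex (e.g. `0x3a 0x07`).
0x00 0x85 0x00 0x8a 0xfa 0x57

3. xor fields op=0x10:5|rd=2:2|rs=2:2|pad=0:7 → word 8500h → 00 85
4. incr fields op=0x11:5|rd=1:2|pad=0:9 → word 8a00h → 00 8a
5. jnz fields op=0xa:5|imm=-6:11 → word 57fah → fa 57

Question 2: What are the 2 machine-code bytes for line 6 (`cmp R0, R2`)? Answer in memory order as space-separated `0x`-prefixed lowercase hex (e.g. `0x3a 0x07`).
6. cmp fields op=0x1f:5|rd=0:2|rs=2:2|pad=0:7 → word f900h → 00 f9

0x00 0xf9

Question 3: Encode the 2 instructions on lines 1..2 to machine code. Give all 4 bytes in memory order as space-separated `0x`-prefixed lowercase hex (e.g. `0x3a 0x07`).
L1: sub op=0x13:5|rd=1:2|rs=2:2|pad=0:7 ⇒ 0x9b00 ⇒ little 00 9b
L2: inv op=0x2:5|rd=2:2|pad=0:9 ⇒ 0x1400 ⇒ little 00 14

0x00 0x9b 0x00 0x14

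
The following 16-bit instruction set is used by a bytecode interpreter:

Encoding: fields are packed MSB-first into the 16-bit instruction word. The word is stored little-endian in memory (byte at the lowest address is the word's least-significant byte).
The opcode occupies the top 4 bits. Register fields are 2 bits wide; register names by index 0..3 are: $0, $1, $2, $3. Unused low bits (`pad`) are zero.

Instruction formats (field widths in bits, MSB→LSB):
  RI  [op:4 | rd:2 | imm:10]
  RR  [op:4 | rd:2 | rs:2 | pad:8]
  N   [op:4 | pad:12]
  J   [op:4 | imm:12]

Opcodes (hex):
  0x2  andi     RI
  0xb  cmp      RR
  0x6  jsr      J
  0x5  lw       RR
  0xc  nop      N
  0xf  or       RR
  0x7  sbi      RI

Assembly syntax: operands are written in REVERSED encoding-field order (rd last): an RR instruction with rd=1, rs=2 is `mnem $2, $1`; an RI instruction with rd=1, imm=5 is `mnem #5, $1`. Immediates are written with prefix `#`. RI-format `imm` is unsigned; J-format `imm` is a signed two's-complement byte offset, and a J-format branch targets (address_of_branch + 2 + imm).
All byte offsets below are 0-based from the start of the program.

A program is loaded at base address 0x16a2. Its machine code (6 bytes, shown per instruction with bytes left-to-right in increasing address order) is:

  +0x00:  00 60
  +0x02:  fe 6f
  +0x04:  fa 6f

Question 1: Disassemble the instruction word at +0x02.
jsr #-2

[02] fe 6f → 0x6ffe
  top 4b → 0x6 → jsr [J]
  [11:0] imm=4094 (s12→-2) = #-2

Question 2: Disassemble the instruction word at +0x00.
jsr #0

[00] 00 60 → 0x6000
  opcode bits[15:12]=0x6: jsr/J
  [11:0] imm=0 = #0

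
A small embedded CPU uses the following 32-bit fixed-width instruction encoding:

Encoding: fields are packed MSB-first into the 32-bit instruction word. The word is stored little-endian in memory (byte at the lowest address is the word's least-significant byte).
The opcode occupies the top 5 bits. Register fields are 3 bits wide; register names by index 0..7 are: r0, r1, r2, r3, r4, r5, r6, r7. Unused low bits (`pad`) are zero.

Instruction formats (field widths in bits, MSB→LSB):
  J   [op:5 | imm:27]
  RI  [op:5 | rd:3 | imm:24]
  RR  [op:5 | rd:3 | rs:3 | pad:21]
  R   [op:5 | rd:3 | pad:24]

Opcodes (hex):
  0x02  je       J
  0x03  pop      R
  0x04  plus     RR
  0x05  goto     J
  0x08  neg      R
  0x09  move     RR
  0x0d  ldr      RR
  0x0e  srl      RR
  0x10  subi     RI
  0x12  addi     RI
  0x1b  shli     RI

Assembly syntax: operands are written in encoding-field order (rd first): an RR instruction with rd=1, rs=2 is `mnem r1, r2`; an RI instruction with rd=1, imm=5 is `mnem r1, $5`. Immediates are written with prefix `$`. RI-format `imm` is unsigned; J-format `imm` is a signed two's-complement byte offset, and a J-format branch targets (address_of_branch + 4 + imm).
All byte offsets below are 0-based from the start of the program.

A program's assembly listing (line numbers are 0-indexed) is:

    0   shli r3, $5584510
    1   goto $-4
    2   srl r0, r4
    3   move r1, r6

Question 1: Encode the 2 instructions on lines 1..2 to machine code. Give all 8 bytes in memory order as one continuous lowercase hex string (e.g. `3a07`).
fcffff2f00008070

1. goto fields op=0x5:5|imm=-4:27 → word 2ffffffch → fc ff ff 2f
2. srl fields op=0xe:5|rd=0:3|rs=4:3|pad=0:21 → word 70800000h → 00 00 80 70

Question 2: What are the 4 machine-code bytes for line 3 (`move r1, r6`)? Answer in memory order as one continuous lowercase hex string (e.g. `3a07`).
0000c049

L3: move op=0x9:5|rd=1:3|rs=6:3|pad=0:21 ⇒ 0x49c00000 ⇒ little 00 00 c0 49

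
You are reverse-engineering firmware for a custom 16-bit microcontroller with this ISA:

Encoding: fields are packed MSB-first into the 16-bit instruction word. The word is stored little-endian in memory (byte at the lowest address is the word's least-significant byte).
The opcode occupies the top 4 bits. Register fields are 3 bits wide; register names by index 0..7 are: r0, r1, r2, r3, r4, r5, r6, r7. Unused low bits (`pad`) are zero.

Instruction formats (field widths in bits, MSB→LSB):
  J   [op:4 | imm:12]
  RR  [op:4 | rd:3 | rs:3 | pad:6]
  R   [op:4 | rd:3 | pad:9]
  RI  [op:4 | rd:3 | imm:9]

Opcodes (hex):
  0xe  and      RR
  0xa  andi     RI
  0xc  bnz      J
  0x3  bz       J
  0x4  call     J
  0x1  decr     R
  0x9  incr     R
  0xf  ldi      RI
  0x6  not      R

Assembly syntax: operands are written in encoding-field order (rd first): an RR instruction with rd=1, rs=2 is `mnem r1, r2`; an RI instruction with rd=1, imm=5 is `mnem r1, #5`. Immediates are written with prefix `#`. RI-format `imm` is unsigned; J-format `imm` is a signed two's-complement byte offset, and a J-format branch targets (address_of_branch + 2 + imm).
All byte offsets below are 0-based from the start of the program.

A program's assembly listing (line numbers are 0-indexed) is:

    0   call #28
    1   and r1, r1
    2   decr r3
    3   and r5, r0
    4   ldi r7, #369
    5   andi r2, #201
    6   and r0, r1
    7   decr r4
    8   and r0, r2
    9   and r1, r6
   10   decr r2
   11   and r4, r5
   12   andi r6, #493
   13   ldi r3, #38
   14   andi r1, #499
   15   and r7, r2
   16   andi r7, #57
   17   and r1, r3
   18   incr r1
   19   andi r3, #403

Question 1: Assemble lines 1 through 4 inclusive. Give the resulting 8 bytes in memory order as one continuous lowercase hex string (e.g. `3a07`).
line 1 (and): pack op=0xe:4|rd=1:3|rs=1:3|pad=0:6 = 0xe240; little→ 40 e2
line 2 (decr): pack op=0x1:4|rd=3:3|pad=0:9 = 0x1600; little→ 00 16
line 3 (and): pack op=0xe:4|rd=5:3|rs=0:3|pad=0:6 = 0xea00; little→ 00 ea
line 4 (ldi): pack op=0xf:4|rd=7:3|imm=369:9 = 0xff71; little→ 71 ff

40e2001600ea71ff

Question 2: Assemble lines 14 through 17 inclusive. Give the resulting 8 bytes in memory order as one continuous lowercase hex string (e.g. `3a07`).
f3a380ee39aec0e2

line 14 (andi): pack op=0xa:4|rd=1:3|imm=499:9 = 0xa3f3; little→ f3 a3
line 15 (and): pack op=0xe:4|rd=7:3|rs=2:3|pad=0:6 = 0xee80; little→ 80 ee
line 16 (andi): pack op=0xa:4|rd=7:3|imm=57:9 = 0xae39; little→ 39 ae
line 17 (and): pack op=0xe:4|rd=1:3|rs=3:3|pad=0:6 = 0xe2c0; little→ c0 e2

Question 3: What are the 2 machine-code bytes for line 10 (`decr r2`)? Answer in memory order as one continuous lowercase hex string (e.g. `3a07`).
0014

line 10 (decr): pack op=0x1:4|rd=2:3|pad=0:9 = 0x1400; little→ 00 14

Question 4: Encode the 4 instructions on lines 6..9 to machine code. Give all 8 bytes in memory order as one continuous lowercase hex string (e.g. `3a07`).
6. and fields op=0xe:4|rd=0:3|rs=1:3|pad=0:6 → word e040h → 40 e0
7. decr fields op=0x1:4|rd=4:3|pad=0:9 → word 1800h → 00 18
8. and fields op=0xe:4|rd=0:3|rs=2:3|pad=0:6 → word e080h → 80 e0
9. and fields op=0xe:4|rd=1:3|rs=6:3|pad=0:6 → word e380h → 80 e3

40e0001880e080e3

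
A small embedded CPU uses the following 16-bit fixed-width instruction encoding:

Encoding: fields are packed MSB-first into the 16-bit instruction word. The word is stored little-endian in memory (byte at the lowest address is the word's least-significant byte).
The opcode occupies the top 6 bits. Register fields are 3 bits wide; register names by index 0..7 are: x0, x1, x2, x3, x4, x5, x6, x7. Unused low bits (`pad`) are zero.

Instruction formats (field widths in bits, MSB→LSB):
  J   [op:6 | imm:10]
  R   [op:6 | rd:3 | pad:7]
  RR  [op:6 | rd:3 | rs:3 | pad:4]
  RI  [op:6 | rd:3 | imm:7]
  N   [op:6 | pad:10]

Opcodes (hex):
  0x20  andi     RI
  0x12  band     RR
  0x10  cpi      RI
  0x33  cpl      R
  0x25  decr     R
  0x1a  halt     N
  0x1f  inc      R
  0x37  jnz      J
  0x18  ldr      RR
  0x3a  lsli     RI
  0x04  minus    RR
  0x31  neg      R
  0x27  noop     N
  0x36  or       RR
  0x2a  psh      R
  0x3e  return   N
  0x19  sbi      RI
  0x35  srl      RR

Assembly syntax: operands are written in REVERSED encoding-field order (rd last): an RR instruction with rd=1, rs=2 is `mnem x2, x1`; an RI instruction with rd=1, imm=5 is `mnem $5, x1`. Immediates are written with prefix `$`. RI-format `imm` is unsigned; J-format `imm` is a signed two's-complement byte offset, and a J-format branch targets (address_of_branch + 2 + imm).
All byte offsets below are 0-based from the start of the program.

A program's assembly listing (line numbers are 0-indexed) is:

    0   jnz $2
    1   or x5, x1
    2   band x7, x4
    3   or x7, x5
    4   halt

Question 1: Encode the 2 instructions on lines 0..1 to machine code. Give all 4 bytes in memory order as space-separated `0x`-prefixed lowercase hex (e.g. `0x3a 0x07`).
0x02 0xdc 0xd0 0xd8

line 0 (jnz): pack op=0x37:6|imm=2:10 = 0xdc02; little→ 02 dc
line 1 (or): pack op=0x36:6|rd=1:3|rs=5:3|pad=0:4 = 0xd8d0; little→ d0 d8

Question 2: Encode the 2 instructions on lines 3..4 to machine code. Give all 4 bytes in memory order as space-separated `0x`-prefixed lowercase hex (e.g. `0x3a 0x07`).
0xf0 0xda 0x00 0x68

line 3 (or): pack op=0x36:6|rd=5:3|rs=7:3|pad=0:4 = 0xdaf0; little→ f0 da
line 4 (halt): pack op=0x1a:6|pad=0:10 = 0x6800; little→ 00 68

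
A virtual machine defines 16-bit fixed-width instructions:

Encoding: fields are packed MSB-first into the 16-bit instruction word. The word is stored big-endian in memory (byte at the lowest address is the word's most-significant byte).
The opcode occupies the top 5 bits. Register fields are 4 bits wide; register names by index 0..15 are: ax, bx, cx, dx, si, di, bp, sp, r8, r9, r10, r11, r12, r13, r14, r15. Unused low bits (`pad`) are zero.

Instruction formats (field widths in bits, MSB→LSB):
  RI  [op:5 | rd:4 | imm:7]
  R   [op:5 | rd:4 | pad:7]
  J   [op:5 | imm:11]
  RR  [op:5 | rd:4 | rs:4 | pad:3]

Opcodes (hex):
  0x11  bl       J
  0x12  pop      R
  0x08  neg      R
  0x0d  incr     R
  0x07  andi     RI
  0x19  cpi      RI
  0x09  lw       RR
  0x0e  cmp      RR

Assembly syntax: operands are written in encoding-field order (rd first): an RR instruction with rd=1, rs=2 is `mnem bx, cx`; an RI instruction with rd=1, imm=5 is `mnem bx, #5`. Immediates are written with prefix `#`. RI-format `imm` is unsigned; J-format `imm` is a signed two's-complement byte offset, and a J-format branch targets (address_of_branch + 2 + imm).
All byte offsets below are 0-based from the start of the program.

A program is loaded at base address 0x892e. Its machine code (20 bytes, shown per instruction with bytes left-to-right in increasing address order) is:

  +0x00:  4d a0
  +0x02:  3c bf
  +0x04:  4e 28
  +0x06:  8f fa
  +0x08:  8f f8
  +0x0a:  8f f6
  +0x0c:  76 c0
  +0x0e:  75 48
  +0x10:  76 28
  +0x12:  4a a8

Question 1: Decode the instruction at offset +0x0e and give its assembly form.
cmp r10, r9

@+0e  big-endian(75 48) = 0x7548
  op=0x7548>>11=0xe ⇒ cmp (RR)
  rd@[10:7]=0xa ⇒ r10
  rs@[6:3]=0x9 ⇒ r9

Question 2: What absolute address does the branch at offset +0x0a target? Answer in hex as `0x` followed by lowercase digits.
+0x0a: 8f f6 ⇒ word 0x8ff6 (big)
  opcode bits[15:11]=0x11: bl/J
  [10:0] imm=2038 (s11→-10) = #-10
  target = base 0x892e + off 0x0a + 2 + imm -10 = 0x8930

0x8930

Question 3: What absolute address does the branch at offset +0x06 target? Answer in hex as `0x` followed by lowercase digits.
@+06  big-endian(8f fa) = 0x8ffa
  opcode bits[15:11]=0x11: bl/J
  imm: (w>>0)&0x7ff=0x7fa (s11→-6) → #-6
  target = base 0x892e + off 0x06 + 2 + imm -6 = 0x8930

0x8930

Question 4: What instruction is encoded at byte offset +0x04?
[04] 4e 28 → 0x4e28
  op=0x4e28>>11=0x9 ⇒ lw (RR)
  rd: (w>>7)&0xf=0xc → r12
  rs: (w>>3)&0xf=0x5 → di

lw r12, di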